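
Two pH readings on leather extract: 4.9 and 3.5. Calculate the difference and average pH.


Difference = |4.9 - 3.5| = 1.4
Average = (4.9 + 3.5) / 2 = 4.20


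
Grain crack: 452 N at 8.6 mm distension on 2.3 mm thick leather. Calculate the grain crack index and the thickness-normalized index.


Crack index = 52.6 N/mm
Normalized index = 22.9 N/mm per mm


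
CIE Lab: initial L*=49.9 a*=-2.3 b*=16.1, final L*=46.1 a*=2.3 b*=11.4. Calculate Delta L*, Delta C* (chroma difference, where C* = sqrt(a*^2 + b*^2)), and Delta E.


Delta L* = 46.1 - 49.9 = -3.8
C1* = sqrt((-2.3)^2 + (16.1)^2) = 16.263
C2* = sqrt((2.3)^2 + (11.4)^2) = 11.630
Delta C* = 11.630 - 16.263 = -4.63
Delta E = sqrt((-3.8)^2 + (4.6)^2 + (-4.7)^2) = 7.60


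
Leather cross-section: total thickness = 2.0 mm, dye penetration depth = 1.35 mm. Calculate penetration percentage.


67.5%

Penetration% = 1.35 / 2.0 x 100
Penetration = 67.5%


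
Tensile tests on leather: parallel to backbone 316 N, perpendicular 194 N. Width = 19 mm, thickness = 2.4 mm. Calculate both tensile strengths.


Parallel = 6.93 N/mm^2
Perpendicular = 4.25 N/mm^2

Area = 19 x 2.4 = 45.6 mm^2
TS (parallel) = 316 / 45.6 = 6.93 N/mm^2
TS (perpendicular) = 194 / 45.6 = 4.25 N/mm^2


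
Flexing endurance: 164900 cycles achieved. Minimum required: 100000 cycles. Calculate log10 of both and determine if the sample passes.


log10(164900) = 5.22
log10(100000) = 5.00
Passes: Yes


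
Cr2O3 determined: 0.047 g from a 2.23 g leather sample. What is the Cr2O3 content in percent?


Cr2O3% = 0.047 / 2.23 x 100
Cr2O3% = 2.11%


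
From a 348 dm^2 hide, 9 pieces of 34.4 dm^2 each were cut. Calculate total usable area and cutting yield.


Total usable = 9 x 34.4 = 309.6 dm^2
Yield = 309.6 / 348 x 100 = 89.0%


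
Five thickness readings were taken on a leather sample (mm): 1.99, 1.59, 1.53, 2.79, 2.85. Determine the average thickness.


2.15 mm

Sum = 1.99 + 1.59 + 1.53 + 2.79 + 2.85 = 10.75
Average = 10.75 / 5 = 2.15 mm


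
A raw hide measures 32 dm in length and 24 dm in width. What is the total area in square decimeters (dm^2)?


Area = length x width
Area = 32 x 24 = 768 dm^2


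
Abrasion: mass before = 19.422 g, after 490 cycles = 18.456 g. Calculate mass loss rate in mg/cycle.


Mass loss = 19.422 - 18.456 = 0.966 g
Rate = 0.966 / 490 x 1000 = 1.971 mg/cycle


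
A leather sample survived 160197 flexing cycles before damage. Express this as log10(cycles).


log10(160197) = 5.20


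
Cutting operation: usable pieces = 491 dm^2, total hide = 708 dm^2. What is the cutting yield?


69.4%

Yield = usable / total x 100
Yield = 491 / 708 x 100 = 69.4%


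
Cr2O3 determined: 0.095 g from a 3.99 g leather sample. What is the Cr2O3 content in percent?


2.38%


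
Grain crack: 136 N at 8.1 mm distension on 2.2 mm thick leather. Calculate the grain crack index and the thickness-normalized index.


Crack index = 16.8 N/mm
Normalized index = 7.6 N/mm per mm

Crack index = 136 / 8.1 = 16.8 N/mm
Normalized = 16.8 / 2.2 = 7.6 N/mm per mm


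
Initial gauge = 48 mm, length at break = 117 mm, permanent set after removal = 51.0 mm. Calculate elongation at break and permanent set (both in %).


Elongation at break = 143.8%
Permanent set = 6.3%

Elongation at break = (117 - 48) / 48 x 100 = 143.8%
Permanent set = (51.0 - 48) / 48 x 100 = 6.3%


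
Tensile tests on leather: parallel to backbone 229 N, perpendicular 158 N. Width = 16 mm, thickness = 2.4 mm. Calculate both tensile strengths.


Parallel = 5.96 N/mm^2
Perpendicular = 4.11 N/mm^2


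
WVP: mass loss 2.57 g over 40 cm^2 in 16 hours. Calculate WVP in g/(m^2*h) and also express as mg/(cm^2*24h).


WVP = 2.57 / (40 x 16) x 10000 = 40.16 g/(m^2*h)
Mass loss in mg = 2.57 x 1000 = 2570 mg
Per cm^2 per 24h in mg: 2570 x 24 / (40 x 16) = 61680 / 640 = 96.38 mg/(cm^2*24h)


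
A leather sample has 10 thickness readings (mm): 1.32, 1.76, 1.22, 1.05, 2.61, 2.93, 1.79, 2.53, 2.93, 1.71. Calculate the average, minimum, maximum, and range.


Average = 1.99 mm
Min = 1.05 mm
Max = 2.93 mm
Range = 1.88 mm

Sum = 19.85
Average = 19.85 / 10 = 1.99 mm
Minimum = 1.05 mm
Maximum = 2.93 mm
Range = 2.93 - 1.05 = 1.88 mm


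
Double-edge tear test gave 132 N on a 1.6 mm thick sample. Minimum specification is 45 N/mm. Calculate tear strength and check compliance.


Tear strength = 132 / 1.6 = 82.5 N/mm
Required minimum = 45 N/mm
Compliant: Yes


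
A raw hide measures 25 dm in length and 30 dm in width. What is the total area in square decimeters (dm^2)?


750 dm^2


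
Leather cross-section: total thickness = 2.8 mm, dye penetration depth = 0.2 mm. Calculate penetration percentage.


7.1%


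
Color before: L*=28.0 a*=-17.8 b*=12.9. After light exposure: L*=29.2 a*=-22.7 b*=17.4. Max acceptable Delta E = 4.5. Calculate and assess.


Delta E = 6.76
Passes: No

dL = 1.2, da = -4.9, db = 4.5
dE = sqrt((1.2)^2 + (-4.9)^2 + (4.5)^2) = 6.76
Max = 4.5
Passes: No


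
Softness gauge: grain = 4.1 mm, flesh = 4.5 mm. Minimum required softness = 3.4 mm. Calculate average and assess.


Average softness = 4.30 mm
Meets requirement: Yes

Average = (4.1 + 4.5) / 2 = 4.30 mm
Minimum = 3.4 mm
Meets requirement: Yes


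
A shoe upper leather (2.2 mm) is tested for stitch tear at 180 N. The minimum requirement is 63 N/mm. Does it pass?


STS = 81.8 N/mm
Passes: Yes

STS = 180 / 2.2 = 81.8 N/mm
Minimum required: 63 N/mm
Passes: Yes


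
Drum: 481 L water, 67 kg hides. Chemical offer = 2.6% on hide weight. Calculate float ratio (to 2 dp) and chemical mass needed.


Float ratio = 481 / 67 = 7.18
Chemical = 67 x 2.6 / 100 = 1.742 kg


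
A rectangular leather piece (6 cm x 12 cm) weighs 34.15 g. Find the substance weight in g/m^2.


Area = 6 x 12 = 72 cm^2
SW = 34.15 / 72 x 10000 = 4743.1 g/m^2


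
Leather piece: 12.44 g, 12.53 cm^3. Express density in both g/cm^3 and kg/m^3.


Density = 12.44 / 12.53 = 0.993 g/cm^3
Convert: 0.993 x 1000 = 993 kg/m^3


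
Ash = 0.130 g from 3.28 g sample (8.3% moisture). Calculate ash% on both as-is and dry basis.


As-is ash = 3.96%
Dry-basis ash = 4.32%

As-is ash% = 0.130 / 3.28 x 100 = 3.96%
Dry mass = 3.28 x (100 - 8.3) / 100 = 3.00776 g
Dry-basis ash% = 0.130 / 3.00776 x 100 = 4.32%


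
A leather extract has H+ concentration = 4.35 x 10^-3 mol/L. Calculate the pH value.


pH = -log10[H+]
pH = -log10(4.35 x 10^-3) = 2.36


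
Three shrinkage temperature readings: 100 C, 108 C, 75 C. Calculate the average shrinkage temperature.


94.3 C

Average = (100 + 108 + 75) / 3
Average = 283 / 3 = 94.3 C


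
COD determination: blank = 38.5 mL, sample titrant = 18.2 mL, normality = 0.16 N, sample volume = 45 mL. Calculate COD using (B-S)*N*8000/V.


COD = (38.5 - 18.2) x 0.16 x 8000 / 45
COD = 20.3 x 0.16 x 8000 / 45
COD = 577.4 mg/L


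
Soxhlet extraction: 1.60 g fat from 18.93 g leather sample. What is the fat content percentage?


8.5%


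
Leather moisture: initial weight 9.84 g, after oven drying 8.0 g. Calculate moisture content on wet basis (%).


Moisture = 9.84 - 8.0 = 1.84 g
MC = 1.84 / 9.84 x 100 = 18.7%


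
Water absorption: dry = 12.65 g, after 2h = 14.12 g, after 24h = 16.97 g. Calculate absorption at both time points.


2h absorption = 11.6%
24h absorption = 34.2%

WA (2h) = (14.12 - 12.65) / 12.65 x 100 = 11.6%
WA (24h) = (16.97 - 12.65) / 12.65 x 100 = 34.2%


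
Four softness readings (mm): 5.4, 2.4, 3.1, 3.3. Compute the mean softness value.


Sum = 5.4 + 2.4 + 3.1 + 3.3
Mean = 14.2 / 4 = 3.55 mm


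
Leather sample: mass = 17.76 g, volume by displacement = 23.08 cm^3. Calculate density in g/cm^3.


Density = mass / volume
Density = 17.76 / 23.08 = 0.769 g/cm^3


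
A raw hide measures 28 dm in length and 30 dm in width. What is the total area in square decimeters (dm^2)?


840 dm^2


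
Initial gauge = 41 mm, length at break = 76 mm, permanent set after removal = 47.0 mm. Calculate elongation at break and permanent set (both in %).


Elongation at break = 85.4%
Permanent set = 14.6%


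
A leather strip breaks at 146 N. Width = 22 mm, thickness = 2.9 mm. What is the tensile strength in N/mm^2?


Cross-sectional area = 22 x 2.9 = 63.8 mm^2
Tensile strength = 146 / 63.8 = 2.29 N/mm^2


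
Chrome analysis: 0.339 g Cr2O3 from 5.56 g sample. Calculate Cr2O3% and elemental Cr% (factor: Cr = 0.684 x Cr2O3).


Cr2O3% = 0.339 / 5.56 x 100 = 6.10%
Cr% = 6.10 x 0.684 = 4.17%


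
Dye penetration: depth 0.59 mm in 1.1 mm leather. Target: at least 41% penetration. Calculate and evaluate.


Penetration = 53.6%
Meets target: Yes


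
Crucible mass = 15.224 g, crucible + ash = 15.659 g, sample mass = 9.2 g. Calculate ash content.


Ash mass = 0.435 g
Ash content = 4.73%

Ash mass = 15.659 - 15.224 = 0.435 g
Ash% = 0.435 / 9.2 x 100 = 4.73%


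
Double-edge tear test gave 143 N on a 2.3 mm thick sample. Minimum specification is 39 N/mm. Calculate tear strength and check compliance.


Tear strength = 143 / 2.3 = 62.2 N/mm
Required minimum = 39 N/mm
Compliant: Yes


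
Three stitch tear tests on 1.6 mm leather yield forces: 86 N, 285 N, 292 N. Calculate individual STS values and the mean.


STS1 = 86 / 1.6 = 53.8 N/mm
STS2 = 285 / 1.6 = 178.1 N/mm
STS3 = 292 / 1.6 = 182.5 N/mm
Mean = (53.8 + 178.1 + 182.5) / 3 = 138.1 N/mm


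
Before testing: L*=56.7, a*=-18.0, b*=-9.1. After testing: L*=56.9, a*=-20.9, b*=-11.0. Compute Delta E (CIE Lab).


dL = 56.9 - 56.7 = 0.2
da = -20.9 - (-18.0) = -2.9
db = -11.0 - (-9.1) = -1.9
dE = sqrt((0.2)^2 + (-2.9)^2 + (-1.9)^2) = 3.47


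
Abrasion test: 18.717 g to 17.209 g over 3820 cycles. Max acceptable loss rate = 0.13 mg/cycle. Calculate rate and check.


Loss = 18.717 - 17.209 = 1.508 g
Rate = 1.508 g / 3820 cycles x 1000 = 0.395 mg/cycle
Max = 0.13 mg/cycle
Passes: No


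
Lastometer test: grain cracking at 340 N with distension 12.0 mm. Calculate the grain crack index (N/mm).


28.3 N/mm


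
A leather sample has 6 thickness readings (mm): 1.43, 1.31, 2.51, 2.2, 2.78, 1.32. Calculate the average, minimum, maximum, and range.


Average = 1.93 mm
Min = 1.31 mm
Max = 2.78 mm
Range = 1.47 mm

Sum = 11.55
Average = 11.55 / 6 = 1.93 mm
Minimum = 1.31 mm
Maximum = 2.78 mm
Range = 2.78 - 1.31 = 1.47 mm


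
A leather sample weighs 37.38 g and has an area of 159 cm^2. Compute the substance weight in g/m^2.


2350.9 g/m^2

Substance weight = mass / area x 10000
SW = 37.38 / 159 x 10000
SW = 2350.9 g/m^2


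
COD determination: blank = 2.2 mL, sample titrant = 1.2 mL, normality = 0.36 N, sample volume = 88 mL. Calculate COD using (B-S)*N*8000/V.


32.7 mg/L

COD = (2.2 - 1.2) x 0.36 x 8000 / 88
COD = 1.0 x 0.36 x 8000 / 88
COD = 32.7 mg/L


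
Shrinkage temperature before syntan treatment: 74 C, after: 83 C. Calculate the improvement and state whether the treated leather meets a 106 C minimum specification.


Improvement = 83 - 74 = 9 C
Spec check: 83 C >= 106 C? No


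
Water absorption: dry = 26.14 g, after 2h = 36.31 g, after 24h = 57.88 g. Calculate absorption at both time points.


WA (2h) = (36.31 - 26.14) / 26.14 x 100 = 38.9%
WA (24h) = (57.88 - 26.14) / 26.14 x 100 = 121.4%


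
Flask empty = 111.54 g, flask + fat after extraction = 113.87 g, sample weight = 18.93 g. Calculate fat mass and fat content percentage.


Fat mass = 113.87 - 111.54 = 2.33 g
Fat% = 2.33 / 18.93 x 100 = 12.3%


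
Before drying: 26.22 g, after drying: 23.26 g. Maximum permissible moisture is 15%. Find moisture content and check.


Moisture content = 11.3%
Acceptable: Yes

MC = (26.22 - 23.26) / 26.22 x 100 = 11.3%
Maximum: 15%
Acceptable: Yes


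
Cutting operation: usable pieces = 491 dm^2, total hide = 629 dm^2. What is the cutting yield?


Yield = usable / total x 100
Yield = 491 / 629 x 100 = 78.1%


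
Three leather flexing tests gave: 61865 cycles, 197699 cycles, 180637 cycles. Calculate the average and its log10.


Average = (61865 + 197699 + 180637) / 3 = 146734 cycles
log10(146734) = 5.17


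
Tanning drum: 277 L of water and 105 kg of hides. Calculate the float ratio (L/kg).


2.6


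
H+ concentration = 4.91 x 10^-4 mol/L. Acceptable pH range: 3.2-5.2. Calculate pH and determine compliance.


pH = 3.31
Compliant: Yes

pH = -log10(4.91 x 10^-4) = 3.31
Range: 3.2 to 5.2
Compliant: Yes


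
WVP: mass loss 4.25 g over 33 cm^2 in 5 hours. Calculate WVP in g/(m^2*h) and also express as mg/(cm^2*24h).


WVP = 257.58 g/(m^2*h)
Daily rate = 618.18 mg/(cm^2*24h)

WVP = 4.25 / (33 x 5) x 10000 = 257.58 g/(m^2*h)
Mass loss in mg = 4.25 x 1000 = 4250 mg
Per cm^2 per 24h in mg: 4250 x 24 / (33 x 5) = 102000 / 165 = 618.18 mg/(cm^2*24h)


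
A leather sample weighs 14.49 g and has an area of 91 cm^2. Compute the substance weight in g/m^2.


1592.3 g/m^2

Substance weight = mass / area x 10000
SW = 14.49 / 91 x 10000
SW = 1592.3 g/m^2


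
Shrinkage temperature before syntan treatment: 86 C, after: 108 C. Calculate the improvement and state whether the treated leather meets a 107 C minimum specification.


Improvement = 22 C
Meets 107 C spec: Yes

Improvement = 108 - 86 = 22 C
Spec check: 108 C >= 107 C? Yes


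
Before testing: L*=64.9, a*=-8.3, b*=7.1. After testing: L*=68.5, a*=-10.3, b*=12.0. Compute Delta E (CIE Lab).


Delta E = 6.40

dL = 68.5 - 64.9 = 3.6
da = -10.3 - (-8.3) = -2.0
db = 12.0 - 7.1 = 4.9
dE = sqrt((3.6)^2 + (-2.0)^2 + (4.9)^2) = 6.40


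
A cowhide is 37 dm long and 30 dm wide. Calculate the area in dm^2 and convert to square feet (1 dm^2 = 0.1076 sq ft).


1110 dm^2
119.44 sq ft


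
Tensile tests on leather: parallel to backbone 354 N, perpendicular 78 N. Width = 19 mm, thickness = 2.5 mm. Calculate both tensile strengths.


Area = 19 x 2.5 = 47.5 mm^2
TS (parallel) = 354 / 47.5 = 7.45 N/mm^2
TS (perpendicular) = 78 / 47.5 = 1.64 N/mm^2


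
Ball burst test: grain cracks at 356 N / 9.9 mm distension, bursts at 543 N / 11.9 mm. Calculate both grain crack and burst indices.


Crack index = 356 / 9.9 = 36.0 N/mm
Burst index = 543 / 11.9 = 45.6 N/mm


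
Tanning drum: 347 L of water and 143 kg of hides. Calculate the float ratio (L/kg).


Float ratio = water / hide weight
Ratio = 347 / 143 = 2.4


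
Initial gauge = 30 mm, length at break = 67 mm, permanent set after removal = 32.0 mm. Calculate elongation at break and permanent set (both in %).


Elongation at break = 123.3%
Permanent set = 6.7%

Elongation at break = (67 - 30) / 30 x 100 = 123.3%
Permanent set = (32.0 - 30) / 30 x 100 = 6.7%


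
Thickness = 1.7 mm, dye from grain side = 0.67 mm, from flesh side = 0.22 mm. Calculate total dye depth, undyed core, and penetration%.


Total dyed = 0.67 + 0.22 = 0.89 mm
Undyed core = 1.7 - 0.89 = 0.81 mm
Penetration = 0.89 / 1.7 x 100 = 52.4%


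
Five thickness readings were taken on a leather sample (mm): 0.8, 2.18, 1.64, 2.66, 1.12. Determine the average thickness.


1.68 mm

Sum = 0.8 + 2.18 + 1.64 + 2.66 + 1.12 = 8.40
Average = 8.40 / 5 = 1.68 mm


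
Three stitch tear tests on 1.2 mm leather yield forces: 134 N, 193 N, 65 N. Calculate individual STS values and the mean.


STS1 = 134 / 1.2 = 111.7 N/mm
STS2 = 193 / 1.2 = 160.8 N/mm
STS3 = 65 / 1.2 = 54.2 N/mm
Mean = (111.7 + 160.8 + 54.2) / 3 = 108.9 N/mm


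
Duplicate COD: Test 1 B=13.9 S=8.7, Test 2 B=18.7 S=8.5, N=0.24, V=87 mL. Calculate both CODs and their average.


COD1 = (13.9 - 8.7) x 0.24 x 8000 / 87 = 114.8 mg/L
COD2 = (18.7 - 8.5) x 0.24 x 8000 / 87 = 225.1 mg/L
Average = (114.8 + 225.1) / 2 = 170.0 mg/L


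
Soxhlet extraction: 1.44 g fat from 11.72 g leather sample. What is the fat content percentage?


12.3%


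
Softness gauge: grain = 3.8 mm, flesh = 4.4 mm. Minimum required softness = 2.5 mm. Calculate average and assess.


Average softness = 4.10 mm
Meets requirement: Yes

Average = (3.8 + 4.4) / 2 = 4.10 mm
Minimum = 2.5 mm
Meets requirement: Yes


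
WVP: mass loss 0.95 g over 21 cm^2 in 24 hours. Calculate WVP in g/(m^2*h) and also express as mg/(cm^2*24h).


WVP = 18.85 g/(m^2*h)
Daily rate = 45.24 mg/(cm^2*24h)

WVP = 0.95 / (21 x 24) x 10000 = 18.85 g/(m^2*h)
Mass loss in mg = 0.95 x 1000 = 950 mg
Per cm^2 per 24h in mg: 950 x 24 / (21 x 24) = 22800 / 504 = 45.24 mg/(cm^2*24h)


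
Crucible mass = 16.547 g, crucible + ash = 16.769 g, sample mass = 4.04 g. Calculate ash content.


Ash mass = 16.769 - 16.547 = 0.222 g
Ash% = 0.222 / 4.04 x 100 = 5.50%


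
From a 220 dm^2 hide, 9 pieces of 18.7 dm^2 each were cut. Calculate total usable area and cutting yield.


Usable area = 168.3 dm^2
Yield = 76.5%


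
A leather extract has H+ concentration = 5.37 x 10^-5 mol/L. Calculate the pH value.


pH = -log10[H+]
pH = -log10(5.37 x 10^-5) = 4.27


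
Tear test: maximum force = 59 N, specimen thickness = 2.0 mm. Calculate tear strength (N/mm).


Tear strength = force / thickness
Tear = 59 / 2.0 = 29.5 N/mm


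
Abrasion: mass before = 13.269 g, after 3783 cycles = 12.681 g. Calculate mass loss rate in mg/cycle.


Mass loss = 13.269 - 12.681 = 0.588 g
Rate = 0.588 / 3783 x 1000 = 0.155 mg/cycle


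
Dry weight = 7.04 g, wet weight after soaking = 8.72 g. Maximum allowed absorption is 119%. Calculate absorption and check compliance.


Absorption = 23.9%
Compliant: Yes

WA = (8.72 - 7.04) / 7.04 x 100 = 23.9%
Maximum allowed: 119%
Compliant: Yes


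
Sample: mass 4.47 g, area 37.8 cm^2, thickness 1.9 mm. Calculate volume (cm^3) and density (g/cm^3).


Volume = 7.182 cm^3
Density = 0.622 g/cm^3


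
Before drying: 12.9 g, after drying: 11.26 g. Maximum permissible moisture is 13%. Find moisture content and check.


MC = (12.9 - 11.26) / 12.9 x 100 = 12.7%
Maximum: 13%
Acceptable: Yes


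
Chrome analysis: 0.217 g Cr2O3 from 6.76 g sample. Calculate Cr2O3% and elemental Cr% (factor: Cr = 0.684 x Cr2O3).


Cr2O3% = 0.217 / 6.76 x 100 = 3.21%
Cr% = 3.21 x 0.684 = 2.20%


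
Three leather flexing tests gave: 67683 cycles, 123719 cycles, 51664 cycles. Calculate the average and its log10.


Average = 81022 cycles
log10 = 4.91

Average = (67683 + 123719 + 51664) / 3 = 81022 cycles
log10(81022) = 4.91


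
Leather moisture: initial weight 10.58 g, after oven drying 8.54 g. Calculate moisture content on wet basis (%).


19.3%

Moisture = 10.58 - 8.54 = 2.04 g
MC = 2.04 / 10.58 x 100 = 19.3%


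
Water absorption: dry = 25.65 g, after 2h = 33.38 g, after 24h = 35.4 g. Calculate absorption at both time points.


WA (2h) = (33.38 - 25.65) / 25.65 x 100 = 30.1%
WA (24h) = (35.4 - 25.65) / 25.65 x 100 = 38.0%


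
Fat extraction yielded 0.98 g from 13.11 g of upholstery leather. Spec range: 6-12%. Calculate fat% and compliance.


Fat% = 0.98 / 13.11 x 100 = 7.5%
Spec range: 6-12%
Compliant: Yes


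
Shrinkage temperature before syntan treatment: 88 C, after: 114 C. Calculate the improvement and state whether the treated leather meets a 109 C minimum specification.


Improvement = 114 - 88 = 26 C
Spec check: 114 C >= 109 C? Yes


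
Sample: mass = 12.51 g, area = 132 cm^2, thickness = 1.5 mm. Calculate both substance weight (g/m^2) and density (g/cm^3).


SW = 12.51 / 132 x 10000 = 947.7 g/m^2
Volume = 132 x 1.5 / 10 = 19.80 cm^3
Density = 12.51 / 19.80 = 0.632 g/cm^3


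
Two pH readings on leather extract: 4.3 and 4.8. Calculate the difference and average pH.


Difference = 0.5
Average pH = 4.55


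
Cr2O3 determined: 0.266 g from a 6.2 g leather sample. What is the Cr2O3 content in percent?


4.29%


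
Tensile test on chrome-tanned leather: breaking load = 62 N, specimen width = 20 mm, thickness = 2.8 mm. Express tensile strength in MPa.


1.11 MPa


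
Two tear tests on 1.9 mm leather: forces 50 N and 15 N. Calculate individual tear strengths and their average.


Tear 1 = 26.3 N/mm
Tear 2 = 7.9 N/mm
Average = 17.1 N/mm

Tear 1 = 50 / 1.9 = 26.3 N/mm
Tear 2 = 15 / 1.9 = 7.9 N/mm
Average = (26.3 + 7.9) / 2 = 17.1 N/mm


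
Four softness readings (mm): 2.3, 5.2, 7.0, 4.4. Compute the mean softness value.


4.73 mm


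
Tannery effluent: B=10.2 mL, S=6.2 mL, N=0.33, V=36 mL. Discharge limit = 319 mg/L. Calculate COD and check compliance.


COD = (10.2 - 6.2) x 0.33 x 8000 / 36 = 293.3 mg/L
Limit: 319 mg/L
Compliant: Yes


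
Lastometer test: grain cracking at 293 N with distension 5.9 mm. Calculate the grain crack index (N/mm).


49.7 N/mm


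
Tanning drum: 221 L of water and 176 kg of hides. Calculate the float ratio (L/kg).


Float ratio = water / hide weight
Ratio = 221 / 176 = 1.3


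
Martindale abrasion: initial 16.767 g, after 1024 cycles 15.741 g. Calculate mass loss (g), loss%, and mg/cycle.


Mass loss = 1.026 g
Loss = 6.12%
Rate = 1.002 mg/cycle


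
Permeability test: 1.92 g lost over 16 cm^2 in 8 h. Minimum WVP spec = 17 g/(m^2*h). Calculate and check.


WVP = 150.00 g/(m^2*h)
Meets specification: Yes


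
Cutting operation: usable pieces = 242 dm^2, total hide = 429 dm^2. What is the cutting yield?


Yield = usable / total x 100
Yield = 242 / 429 x 100 = 56.4%


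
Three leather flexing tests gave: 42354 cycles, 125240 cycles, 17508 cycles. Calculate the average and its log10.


Average = (42354 + 125240 + 17508) / 3 = 61701 cycles
log10(61701) = 4.79


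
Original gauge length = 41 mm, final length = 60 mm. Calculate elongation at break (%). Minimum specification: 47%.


Elongation = 46.3%
Meets spec: No

Extension = 60 - 41 = 19 mm
Elongation = 19 / 41 x 100 = 46.3%
Minimum required: 47%
Meets specification: No


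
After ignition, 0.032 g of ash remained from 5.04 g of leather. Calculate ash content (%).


Ash% = 0.032 / 5.04 x 100
Ash% = 0.63%


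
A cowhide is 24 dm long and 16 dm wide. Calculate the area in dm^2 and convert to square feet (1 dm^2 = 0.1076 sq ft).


Area = 24 x 16 = 384 dm^2
Conversion: 384 x 0.1076 = 41.32 sq ft


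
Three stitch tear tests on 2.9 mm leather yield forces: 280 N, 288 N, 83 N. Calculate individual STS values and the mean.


STS1 = 96.6 N/mm
STS2 = 99.3 N/mm
STS3 = 28.6 N/mm
Mean = 74.8 N/mm

STS1 = 280 / 2.9 = 96.6 N/mm
STS2 = 288 / 2.9 = 99.3 N/mm
STS3 = 83 / 2.9 = 28.6 N/mm
Mean = (96.6 + 99.3 + 28.6) / 3 = 74.8 N/mm


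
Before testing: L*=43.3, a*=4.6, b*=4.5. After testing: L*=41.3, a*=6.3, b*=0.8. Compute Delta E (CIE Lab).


dL = 41.3 - 43.3 = -2.0
da = 6.3 - 4.6 = 1.7
db = 0.8 - 4.5 = -3.7
dE = sqrt((-2.0)^2 + (1.7)^2 + (-3.7)^2) = 4.54


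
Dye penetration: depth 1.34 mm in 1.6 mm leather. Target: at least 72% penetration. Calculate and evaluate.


Penetration = 83.8%
Meets target: Yes

Penetration = 1.34 / 1.6 x 100 = 83.8%
Target: 72%
Meets target: Yes


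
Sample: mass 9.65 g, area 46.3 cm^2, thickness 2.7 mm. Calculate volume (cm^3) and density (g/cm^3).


Thickness in cm = 2.7 / 10 = 0.27 cm
Volume = 46.3 x 0.27 = 12.501 cm^3
Density = 9.65 / 12.501 = 0.772 g/cm^3


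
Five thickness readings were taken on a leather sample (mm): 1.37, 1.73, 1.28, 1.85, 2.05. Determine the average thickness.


Sum = 1.37 + 1.73 + 1.28 + 1.85 + 2.05 = 8.28
Average = 8.28 / 5 = 1.66 mm


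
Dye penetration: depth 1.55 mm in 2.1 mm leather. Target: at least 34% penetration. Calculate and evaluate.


Penetration = 73.8%
Meets target: Yes

Penetration = 1.55 / 2.1 x 100 = 73.8%
Target: 34%
Meets target: Yes


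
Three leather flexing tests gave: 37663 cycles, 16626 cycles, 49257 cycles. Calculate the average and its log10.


Average = (37663 + 16626 + 49257) / 3 = 34515 cycles
log10(34515) = 4.54


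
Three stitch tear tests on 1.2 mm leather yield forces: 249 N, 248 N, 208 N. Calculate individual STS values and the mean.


STS1 = 249 / 1.2 = 207.5 N/mm
STS2 = 248 / 1.2 = 206.7 N/mm
STS3 = 208 / 1.2 = 173.3 N/mm
Mean = (207.5 + 206.7 + 173.3) / 3 = 195.8 N/mm


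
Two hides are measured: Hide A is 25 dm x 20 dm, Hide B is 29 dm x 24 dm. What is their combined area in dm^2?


Hide A area = 25 x 20 = 500 dm^2
Hide B area = 29 x 24 = 696 dm^2
Total = 500 + 696 = 1196 dm^2


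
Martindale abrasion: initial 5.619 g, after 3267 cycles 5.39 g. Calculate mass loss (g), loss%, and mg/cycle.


Loss = 5.619 - 5.39 = 0.229 g
Loss% = 0.229 / 5.619 x 100 = 4.08%
Rate = 0.229 / 3267 x 1000 = 0.070 mg/cycle


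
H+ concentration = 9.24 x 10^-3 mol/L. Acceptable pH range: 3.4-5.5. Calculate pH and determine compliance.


pH = -log10(9.24 x 10^-3) = 2.03
Range: 3.4 to 5.5
Compliant: No


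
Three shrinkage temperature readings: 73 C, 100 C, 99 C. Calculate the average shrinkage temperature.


90.7 C

Average = (73 + 100 + 99) / 3
Average = 272 / 3 = 90.7 C


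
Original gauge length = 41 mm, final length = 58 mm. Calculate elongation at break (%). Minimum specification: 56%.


Extension = 58 - 41 = 17 mm
Elongation = 17 / 41 x 100 = 41.5%
Minimum required: 56%
Meets specification: No


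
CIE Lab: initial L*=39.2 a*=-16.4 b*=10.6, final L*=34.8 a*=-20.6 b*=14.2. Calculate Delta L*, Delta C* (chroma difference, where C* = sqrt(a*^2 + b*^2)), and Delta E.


Delta L* = 34.8 - 39.2 = -4.4
C1* = sqrt((-16.4)^2 + (10.6)^2) = 19.527
C2* = sqrt((-20.6)^2 + (14.2)^2) = 25.020
Delta C* = 25.020 - 19.527 = 5.49
Delta E = sqrt((-4.4)^2 + (-4.2)^2 + (3.6)^2) = 7.07


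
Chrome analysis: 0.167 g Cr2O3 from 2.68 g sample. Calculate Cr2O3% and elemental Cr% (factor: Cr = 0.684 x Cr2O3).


Cr2O3 = 6.23%
Cr = 4.26%

Cr2O3% = 0.167 / 2.68 x 100 = 6.23%
Cr% = 6.23 x 0.684 = 4.26%


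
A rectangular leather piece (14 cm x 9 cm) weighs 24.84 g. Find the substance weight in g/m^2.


Area = 14 x 9 = 126 cm^2
SW = 24.84 / 126 x 10000 = 1971.4 g/m^2


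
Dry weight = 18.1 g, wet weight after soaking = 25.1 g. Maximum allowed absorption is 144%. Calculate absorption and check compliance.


WA = (25.1 - 18.1) / 18.1 x 100 = 38.7%
Maximum allowed: 144%
Compliant: Yes


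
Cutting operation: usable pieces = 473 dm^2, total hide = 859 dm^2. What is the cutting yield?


Yield = usable / total x 100
Yield = 473 / 859 x 100 = 55.1%


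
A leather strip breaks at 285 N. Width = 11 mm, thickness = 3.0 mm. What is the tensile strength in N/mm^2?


Cross-sectional area = 11 x 3.0 = 33.0 mm^2
Tensile strength = 285 / 33.0 = 8.64 N/mm^2


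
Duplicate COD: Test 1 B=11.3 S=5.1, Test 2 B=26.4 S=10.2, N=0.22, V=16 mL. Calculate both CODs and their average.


COD1 = (11.3 - 5.1) x 0.22 x 8000 / 16 = 682.0 mg/L
COD2 = (26.4 - 10.2) x 0.22 x 8000 / 16 = 1782.0 mg/L
Average = (682.0 + 1782.0) / 2 = 1232.0 mg/L


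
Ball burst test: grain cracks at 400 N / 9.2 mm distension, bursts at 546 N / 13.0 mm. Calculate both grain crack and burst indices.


Crack index = 43.5 N/mm
Burst index = 42.0 N/mm

Crack index = 400 / 9.2 = 43.5 N/mm
Burst index = 546 / 13.0 = 42.0 N/mm


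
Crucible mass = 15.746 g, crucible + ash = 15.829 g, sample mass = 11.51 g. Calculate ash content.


Ash mass = 15.829 - 15.746 = 0.083 g
Ash% = 0.083 / 11.51 x 100 = 0.72%


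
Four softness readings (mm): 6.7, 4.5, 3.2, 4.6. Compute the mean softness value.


4.75 mm


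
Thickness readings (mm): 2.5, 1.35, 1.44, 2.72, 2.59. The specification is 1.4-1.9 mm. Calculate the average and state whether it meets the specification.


Sum = 10.60
Average = 10.60 / 5 = 2.12 mm
Specification range: 1.4 to 1.9 mm
Within spec: No


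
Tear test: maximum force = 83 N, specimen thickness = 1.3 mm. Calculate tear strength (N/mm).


63.8 N/mm

Tear strength = force / thickness
Tear = 83 / 1.3 = 63.8 N/mm


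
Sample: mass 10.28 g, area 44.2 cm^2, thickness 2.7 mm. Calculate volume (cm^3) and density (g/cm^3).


Volume = 11.934 cm^3
Density = 0.861 g/cm^3

Thickness in cm = 2.7 / 10 = 0.27 cm
Volume = 44.2 x 0.27 = 11.934 cm^3
Density = 10.28 / 11.934 = 0.861 g/cm^3


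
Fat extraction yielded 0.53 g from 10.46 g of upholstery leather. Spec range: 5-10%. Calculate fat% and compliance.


Fat content = 5.1%
Compliant: Yes


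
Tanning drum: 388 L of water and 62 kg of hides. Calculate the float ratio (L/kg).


Float ratio = water / hide weight
Ratio = 388 / 62 = 6.3


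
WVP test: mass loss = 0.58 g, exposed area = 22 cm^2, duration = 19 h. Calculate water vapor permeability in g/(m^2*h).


WVP = mass_loss / (area x time) x 10000
WVP = 0.58 / (22 x 19) x 10000
WVP = 0.58 / 418 x 10000 = 13.88 g/(m^2*h)


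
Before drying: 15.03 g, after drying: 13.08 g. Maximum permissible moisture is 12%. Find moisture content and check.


MC = (15.03 - 13.08) / 15.03 x 100 = 13.0%
Maximum: 12%
Acceptable: No


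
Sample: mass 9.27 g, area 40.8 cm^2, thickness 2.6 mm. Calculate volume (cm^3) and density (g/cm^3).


Thickness in cm = 2.6 / 10 = 0.26 cm
Volume = 40.8 x 0.26 = 10.608 cm^3
Density = 9.27 / 10.608 = 0.874 g/cm^3


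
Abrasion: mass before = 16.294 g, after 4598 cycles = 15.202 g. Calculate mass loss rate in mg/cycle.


Mass loss = 16.294 - 15.202 = 1.092 g
Rate = 1.092 / 4598 x 1000 = 0.237 mg/cycle


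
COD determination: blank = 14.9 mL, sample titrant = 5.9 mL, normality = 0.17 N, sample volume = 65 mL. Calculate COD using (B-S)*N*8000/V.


COD = (14.9 - 5.9) x 0.17 x 8000 / 65
COD = 9.0 x 0.17 x 8000 / 65
COD = 188.3 mg/L


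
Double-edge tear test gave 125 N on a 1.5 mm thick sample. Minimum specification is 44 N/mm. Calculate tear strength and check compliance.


Tear strength = 125 / 1.5 = 83.3 N/mm
Required minimum = 44 N/mm
Compliant: Yes


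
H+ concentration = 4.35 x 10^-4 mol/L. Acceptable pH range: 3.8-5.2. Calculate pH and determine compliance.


pH = -log10(4.35 x 10^-4) = 3.36
Range: 3.8 to 5.2
Compliant: No


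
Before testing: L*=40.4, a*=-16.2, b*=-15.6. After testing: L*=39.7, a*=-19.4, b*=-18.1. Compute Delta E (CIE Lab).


dL = 39.7 - 40.4 = -0.7
da = -19.4 - (-16.2) = -3.2
db = -18.1 - (-15.6) = -2.5
dE = sqrt((-0.7)^2 + (-3.2)^2 + (-2.5)^2) = 4.12


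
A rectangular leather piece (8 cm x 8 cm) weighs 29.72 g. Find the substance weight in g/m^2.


Area = 8 x 8 = 64 cm^2
SW = 29.72 / 64 x 10000 = 4643.8 g/m^2


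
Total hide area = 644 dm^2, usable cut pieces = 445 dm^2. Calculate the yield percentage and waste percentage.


Yield = 445 / 644 x 100 = 69.1%
Waste = 644 - 445 = 199 dm^2
Waste% = 100 - 69.1 = 30.9%


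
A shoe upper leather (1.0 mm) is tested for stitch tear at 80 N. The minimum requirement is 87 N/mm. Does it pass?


STS = 80.0 N/mm
Passes: No


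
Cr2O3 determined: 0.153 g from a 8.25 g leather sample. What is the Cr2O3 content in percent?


Cr2O3% = 0.153 / 8.25 x 100
Cr2O3% = 1.85%


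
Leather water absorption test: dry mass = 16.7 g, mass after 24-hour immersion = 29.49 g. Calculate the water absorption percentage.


Water absorbed = 29.49 - 16.7 = 12.79 g
WA% = 12.79 / 16.7 x 100 = 76.6%


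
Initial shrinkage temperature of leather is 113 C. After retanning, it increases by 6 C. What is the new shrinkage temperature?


New Ts = 113 + 6 = 119 C


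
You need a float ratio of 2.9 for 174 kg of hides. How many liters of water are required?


Water = hide weight x target ratio
Water = 174 x 2.9 = 504.6 L


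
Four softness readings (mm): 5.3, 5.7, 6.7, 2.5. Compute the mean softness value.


5.05 mm


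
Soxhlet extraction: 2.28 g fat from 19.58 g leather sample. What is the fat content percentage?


Fat content = 2.28 / 19.58 x 100
Fat = 11.6%


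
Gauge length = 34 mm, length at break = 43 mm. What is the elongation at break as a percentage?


26.5%

Extension = 43 - 34 = 9 mm
Elongation = 9 / 34 x 100 = 26.5%


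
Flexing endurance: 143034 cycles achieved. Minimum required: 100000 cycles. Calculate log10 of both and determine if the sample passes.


log10(143034) = 5.16
log10(100000) = 5.00
Passes: Yes


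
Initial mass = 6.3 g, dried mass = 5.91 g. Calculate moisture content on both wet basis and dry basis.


Moisture lost = 6.3 - 5.91 = 0.39 g
Wet basis MC = 0.39 / 6.3 x 100 = 6.2%
Dry basis MC = 0.39 / 5.91 x 100 = 6.6%


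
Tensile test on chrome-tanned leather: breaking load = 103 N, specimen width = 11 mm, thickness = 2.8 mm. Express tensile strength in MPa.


Cross-section = 11 x 2.8 = 30.8 mm^2
TS = 103 / 30.8 = 3.34 MPa
(1 N/mm^2 = 1 MPa)


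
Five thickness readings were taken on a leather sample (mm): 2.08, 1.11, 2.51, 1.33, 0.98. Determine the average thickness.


1.60 mm

Sum = 2.08 + 1.11 + 2.51 + 1.33 + 0.98 = 8.01
Average = 8.01 / 5 = 1.60 mm


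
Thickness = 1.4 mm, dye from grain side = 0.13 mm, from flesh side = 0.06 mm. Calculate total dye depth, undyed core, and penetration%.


Total dyed = 0.13 + 0.06 = 0.19 mm
Undyed core = 1.4 - 0.19 = 1.21 mm
Penetration = 0.19 / 1.4 x 100 = 13.6%


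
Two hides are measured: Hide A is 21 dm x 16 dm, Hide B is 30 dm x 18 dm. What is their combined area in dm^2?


Hide A area = 21 x 16 = 336 dm^2
Hide B area = 30 x 18 = 540 dm^2
Total = 336 + 540 = 876 dm^2


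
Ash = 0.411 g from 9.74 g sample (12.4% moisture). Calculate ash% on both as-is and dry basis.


As-is ash% = 0.411 / 9.74 x 100 = 4.22%
Dry mass = 9.74 x (100 - 12.4) / 100 = 8.53224 g
Dry-basis ash% = 0.411 / 8.53224 x 100 = 4.82%


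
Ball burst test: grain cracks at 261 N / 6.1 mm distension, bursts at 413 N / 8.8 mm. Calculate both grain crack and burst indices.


Crack index = 42.8 N/mm
Burst index = 46.9 N/mm


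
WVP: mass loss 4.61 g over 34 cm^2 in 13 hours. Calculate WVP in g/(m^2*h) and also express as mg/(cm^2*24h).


WVP = 4.61 / (34 x 13) x 10000 = 104.30 g/(m^2*h)
Mass loss in mg = 4.61 x 1000 = 4610 mg
Per cm^2 per 24h in mg: 4610 x 24 / (34 x 13) = 110640 / 442 = 250.32 mg/(cm^2*24h)


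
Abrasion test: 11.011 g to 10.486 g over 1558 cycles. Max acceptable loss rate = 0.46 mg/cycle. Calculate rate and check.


Rate = 0.337 mg/cycle
Passes: Yes


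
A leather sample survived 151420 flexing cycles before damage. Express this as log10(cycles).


log10(151420) = 5.18


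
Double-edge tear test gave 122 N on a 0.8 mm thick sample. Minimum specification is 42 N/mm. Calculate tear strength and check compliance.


Tear strength = 122 / 0.8 = 152.5 N/mm
Required minimum = 42 N/mm
Compliant: Yes


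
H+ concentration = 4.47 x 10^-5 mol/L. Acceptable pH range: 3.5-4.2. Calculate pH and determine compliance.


pH = 4.35
Compliant: No


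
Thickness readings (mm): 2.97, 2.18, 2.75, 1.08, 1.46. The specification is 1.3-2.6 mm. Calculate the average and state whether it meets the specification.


Sum = 10.44
Average = 10.44 / 5 = 2.09 mm
Specification range: 1.3 to 2.6 mm
Within spec: Yes


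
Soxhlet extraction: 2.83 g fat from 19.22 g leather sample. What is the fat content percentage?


Fat content = 2.83 / 19.22 x 100
Fat = 14.7%


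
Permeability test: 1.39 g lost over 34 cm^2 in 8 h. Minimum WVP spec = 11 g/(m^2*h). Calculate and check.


WVP = 1.39 / (34 x 8) x 10000 = 51.10 g/(m^2*h)
Minimum: 11 g/(m^2*h)
Meets spec: Yes


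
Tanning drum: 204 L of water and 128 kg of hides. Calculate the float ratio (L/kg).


1.6

Float ratio = water / hide weight
Ratio = 204 / 128 = 1.6


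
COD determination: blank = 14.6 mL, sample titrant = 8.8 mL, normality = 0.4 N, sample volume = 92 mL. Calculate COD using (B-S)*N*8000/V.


201.7 mg/L

COD = (14.6 - 8.8) x 0.4 x 8000 / 92
COD = 5.8 x 0.4 x 8000 / 92
COD = 201.7 mg/L


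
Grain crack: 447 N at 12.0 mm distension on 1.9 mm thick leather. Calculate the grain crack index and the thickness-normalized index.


Crack index = 447 / 12.0 = 37.3 N/mm
Normalized = 37.3 / 1.9 = 19.6 N/mm per mm


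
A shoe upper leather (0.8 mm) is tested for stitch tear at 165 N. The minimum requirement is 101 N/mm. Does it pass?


STS = 206.3 N/mm
Passes: Yes


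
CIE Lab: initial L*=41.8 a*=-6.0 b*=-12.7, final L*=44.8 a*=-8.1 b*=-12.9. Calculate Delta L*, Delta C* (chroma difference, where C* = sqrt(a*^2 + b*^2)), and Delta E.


Delta L* = 3.0
Delta C* = 1.19
Delta E = 3.67

Delta L* = 44.8 - 41.8 = 3.0
C1* = sqrt((-6.0)^2 + (-12.7)^2) = 14.046
C2* = sqrt((-8.1)^2 + (-12.9)^2) = 15.232
Delta C* = 15.232 - 14.046 = 1.19
Delta E = sqrt((3.0)^2 + (-2.1)^2 + (-0.2)^2) = 3.67


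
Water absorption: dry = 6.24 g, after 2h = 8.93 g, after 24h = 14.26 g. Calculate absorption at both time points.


WA (2h) = (8.93 - 6.24) / 6.24 x 100 = 43.1%
WA (24h) = (14.26 - 6.24) / 6.24 x 100 = 128.5%


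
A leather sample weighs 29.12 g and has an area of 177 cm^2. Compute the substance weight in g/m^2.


1645.2 g/m^2


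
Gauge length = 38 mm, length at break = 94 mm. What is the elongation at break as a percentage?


147.4%


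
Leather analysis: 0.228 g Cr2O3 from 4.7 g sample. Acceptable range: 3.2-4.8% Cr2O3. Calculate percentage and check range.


Cr2O3 = 4.85%
Within range: No

Cr2O3% = 0.228 / 4.7 x 100 = 4.85%
Acceptable range: 3.2 to 4.8%
Within range: No


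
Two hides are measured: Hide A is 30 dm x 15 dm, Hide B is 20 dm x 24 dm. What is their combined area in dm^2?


930 dm^2

Hide A area = 30 x 15 = 450 dm^2
Hide B area = 20 x 24 = 480 dm^2
Total = 450 + 480 = 930 dm^2


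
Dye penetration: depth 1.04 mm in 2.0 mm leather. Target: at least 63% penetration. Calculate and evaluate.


Penetration = 1.04 / 2.0 x 100 = 52.0%
Target: 63%
Meets target: No


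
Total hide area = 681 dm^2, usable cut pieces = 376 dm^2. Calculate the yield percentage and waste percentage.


Yield = 55.2%
Waste = 44.8%

Yield = 376 / 681 x 100 = 55.2%
Waste = 681 - 376 = 305 dm^2
Waste% = 100 - 55.2 = 44.8%


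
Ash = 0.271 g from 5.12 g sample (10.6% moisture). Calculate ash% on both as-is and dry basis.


As-is ash = 5.29%
Dry-basis ash = 5.92%

As-is ash% = 0.271 / 5.12 x 100 = 5.29%
Dry mass = 5.12 x (100 - 10.6) / 100 = 4.57728 g
Dry-basis ash% = 0.271 / 4.57728 x 100 = 5.92%


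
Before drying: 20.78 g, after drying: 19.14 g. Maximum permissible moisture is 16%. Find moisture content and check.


Moisture content = 7.9%
Acceptable: Yes

MC = (20.78 - 19.14) / 20.78 x 100 = 7.9%
Maximum: 16%
Acceptable: Yes


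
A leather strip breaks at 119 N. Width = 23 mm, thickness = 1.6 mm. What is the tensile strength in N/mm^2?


3.23 N/mm^2

Cross-sectional area = 23 x 1.6 = 36.8 mm^2
Tensile strength = 119 / 36.8 = 3.23 N/mm^2


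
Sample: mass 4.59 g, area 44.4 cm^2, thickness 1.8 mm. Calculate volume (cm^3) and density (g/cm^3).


Thickness in cm = 1.8 / 10 = 0.18 cm
Volume = 44.4 x 0.18 = 7.992 cm^3
Density = 4.59 / 7.992 = 0.574 g/cm^3


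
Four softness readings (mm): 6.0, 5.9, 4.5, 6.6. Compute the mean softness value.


Sum = 6.0 + 5.9 + 4.5 + 6.6
Mean = 23.0 / 4 = 5.75 mm


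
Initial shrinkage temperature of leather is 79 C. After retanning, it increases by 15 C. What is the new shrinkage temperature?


94 C


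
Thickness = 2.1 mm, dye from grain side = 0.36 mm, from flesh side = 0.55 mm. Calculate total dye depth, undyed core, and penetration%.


Total dyed = 0.91 mm
Undyed core = 1.19 mm
Penetration = 43.3%

Total dyed = 0.36 + 0.55 = 0.91 mm
Undyed core = 2.1 - 0.91 = 1.19 mm
Penetration = 0.91 / 2.1 x 100 = 43.3%


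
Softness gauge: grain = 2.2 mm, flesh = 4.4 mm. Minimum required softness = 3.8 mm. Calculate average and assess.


Average = (2.2 + 4.4) / 2 = 3.30 mm
Minimum = 3.8 mm
Meets requirement: No


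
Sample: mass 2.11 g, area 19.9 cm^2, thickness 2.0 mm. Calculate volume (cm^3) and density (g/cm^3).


Thickness in cm = 2.0 / 10 = 0.20 cm
Volume = 19.9 x 0.20 = 3.980 cm^3
Density = 2.11 / 3.980 = 0.530 g/cm^3
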